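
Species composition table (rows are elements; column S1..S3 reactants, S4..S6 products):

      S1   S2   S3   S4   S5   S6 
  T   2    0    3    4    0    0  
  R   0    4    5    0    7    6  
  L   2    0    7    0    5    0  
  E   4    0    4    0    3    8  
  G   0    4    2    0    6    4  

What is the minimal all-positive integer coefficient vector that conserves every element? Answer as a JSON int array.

T: 3·2+6·0+2·3 = 12 | 3·4+4·0+1·0 = 12
R: 3·0+6·4+2·5 = 34 | 3·0+4·7+1·6 = 34
L: 3·2+6·0+2·7 = 20 | 3·0+4·5+1·0 = 20
E: 3·4+6·0+2·4 = 20 | 3·0+4·3+1·8 = 20
G: 3·0+6·4+2·2 = 28 | 3·0+4·6+1·4 = 28
gcd(3,6,2,3,4,1) = 1

Coefficients: [3, 6, 2, 3, 4, 1]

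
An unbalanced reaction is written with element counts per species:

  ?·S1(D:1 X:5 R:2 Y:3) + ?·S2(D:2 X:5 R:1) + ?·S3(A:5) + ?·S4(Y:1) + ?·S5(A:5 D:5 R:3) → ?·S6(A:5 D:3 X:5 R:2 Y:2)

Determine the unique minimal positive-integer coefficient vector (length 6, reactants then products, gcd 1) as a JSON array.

Coefficients: [1, 3, 3, 5, 1, 4]

A: 1·0+3·0+3·5+5·0+1·5 = 20 | 4·5 = 20
D: 1·1+3·2+3·0+5·0+1·5 = 12 | 4·3 = 12
X: 1·5+3·5+3·0+5·0+1·0 = 20 | 4·5 = 20
R: 1·2+3·1+3·0+5·0+1·3 = 8 | 4·2 = 8
Y: 1·3+3·0+3·0+5·1+1·0 = 8 | 4·2 = 8
gcd(1,3,3,5,1,4) = 1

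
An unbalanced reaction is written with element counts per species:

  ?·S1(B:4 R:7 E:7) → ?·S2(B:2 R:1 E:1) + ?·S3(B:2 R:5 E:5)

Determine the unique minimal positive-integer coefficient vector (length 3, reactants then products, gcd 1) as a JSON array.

Coefficients: [4, 3, 5]

B: 4·4 = 16 | 3·2+5·2 = 16
R: 4·7 = 28 | 3·1+5·5 = 28
E: 4·7 = 28 | 3·1+5·5 = 28
gcd(4,3,5) = 1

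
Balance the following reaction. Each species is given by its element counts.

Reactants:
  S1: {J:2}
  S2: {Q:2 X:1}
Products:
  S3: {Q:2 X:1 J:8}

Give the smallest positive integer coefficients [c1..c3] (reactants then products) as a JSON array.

Coefficients: [4, 1, 1]

Q: 4·0+1·2 = 2 | 1·2 = 2
X: 4·0+1·1 = 1 | 1·1 = 1
J: 4·2+1·0 = 8 | 1·8 = 8
gcd(4,1,1) = 1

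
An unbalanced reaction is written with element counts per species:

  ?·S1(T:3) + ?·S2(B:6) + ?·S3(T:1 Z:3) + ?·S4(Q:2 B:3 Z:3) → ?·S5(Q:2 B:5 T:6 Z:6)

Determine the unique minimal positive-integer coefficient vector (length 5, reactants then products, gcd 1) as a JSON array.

Q: 5·0+1·0+3·0+3·2 = 6 | 3·2 = 6
B: 5·0+1·6+3·0+3·3 = 15 | 3·5 = 15
T: 5·3+1·0+3·1+3·0 = 18 | 3·6 = 18
Z: 5·0+1·0+3·3+3·3 = 18 | 3·6 = 18
gcd(5,1,3,3,3) = 1

Coefficients: [5, 1, 3, 3, 3]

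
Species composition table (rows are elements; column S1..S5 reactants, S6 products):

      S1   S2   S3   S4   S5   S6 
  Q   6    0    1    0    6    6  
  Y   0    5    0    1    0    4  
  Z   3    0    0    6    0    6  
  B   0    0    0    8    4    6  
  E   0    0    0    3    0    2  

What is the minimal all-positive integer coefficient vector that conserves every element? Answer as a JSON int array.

Coefficients: [4, 4, 6, 4, 1, 6]

Q: 4·6+4·0+6·1+4·0+1·6 = 36 | 6·6 = 36
Y: 4·0+4·5+6·0+4·1+1·0 = 24 | 6·4 = 24
Z: 4·3+4·0+6·0+4·6+1·0 = 36 | 6·6 = 36
B: 4·0+4·0+6·0+4·8+1·4 = 36 | 6·6 = 36
E: 4·0+4·0+6·0+4·3+1·0 = 12 | 6·2 = 12
gcd(4,4,6,4,1,6) = 1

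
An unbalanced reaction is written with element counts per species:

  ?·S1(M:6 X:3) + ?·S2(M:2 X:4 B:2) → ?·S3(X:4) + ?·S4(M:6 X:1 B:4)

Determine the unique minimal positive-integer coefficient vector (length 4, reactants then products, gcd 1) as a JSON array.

M: 1·6+6·2 = 18 | 6·0+3·6 = 18
X: 1·3+6·4 = 27 | 6·4+3·1 = 27
B: 1·0+6·2 = 12 | 6·0+3·4 = 12
gcd(1,6,6,3) = 1

Coefficients: [1, 6, 6, 3]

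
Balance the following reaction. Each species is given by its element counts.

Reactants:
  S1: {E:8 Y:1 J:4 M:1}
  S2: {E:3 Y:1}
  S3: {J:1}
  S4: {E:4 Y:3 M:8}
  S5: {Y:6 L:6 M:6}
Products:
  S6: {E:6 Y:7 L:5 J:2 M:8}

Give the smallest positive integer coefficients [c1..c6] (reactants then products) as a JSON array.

E: 2·8+4·3+4·0+2·4+5·0 = 36 | 6·6 = 36
Y: 2·1+4·1+4·0+2·3+5·6 = 42 | 6·7 = 42
L: 2·0+4·0+4·0+2·0+5·6 = 30 | 6·5 = 30
J: 2·4+4·0+4·1+2·0+5·0 = 12 | 6·2 = 12
M: 2·1+4·0+4·0+2·8+5·6 = 48 | 6·8 = 48
gcd(2,4,4,2,5,6) = 1

Coefficients: [2, 4, 4, 2, 5, 6]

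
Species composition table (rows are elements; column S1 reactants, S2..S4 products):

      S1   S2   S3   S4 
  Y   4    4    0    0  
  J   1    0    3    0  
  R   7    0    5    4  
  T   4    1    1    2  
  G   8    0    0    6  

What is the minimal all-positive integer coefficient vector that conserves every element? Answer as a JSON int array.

Coefficients: [3, 3, 1, 4]

Y: 3·4 = 12 | 3·4+1·0+4·0 = 12
J: 3·1 = 3 | 3·0+1·3+4·0 = 3
R: 3·7 = 21 | 3·0+1·5+4·4 = 21
T: 3·4 = 12 | 3·1+1·1+4·2 = 12
G: 3·8 = 24 | 3·0+1·0+4·6 = 24
gcd(3,3,1,4) = 1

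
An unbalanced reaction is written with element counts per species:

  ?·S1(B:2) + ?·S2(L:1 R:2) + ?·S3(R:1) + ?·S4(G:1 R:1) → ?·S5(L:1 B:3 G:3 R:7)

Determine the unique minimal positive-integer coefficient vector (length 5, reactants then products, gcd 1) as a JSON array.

L: 3·0+2·1+4·0+6·0 = 2 | 2·1 = 2
B: 3·2+2·0+4·0+6·0 = 6 | 2·3 = 6
G: 3·0+2·0+4·0+6·1 = 6 | 2·3 = 6
R: 3·0+2·2+4·1+6·1 = 14 | 2·7 = 14
gcd(3,2,4,6,2) = 1

Coefficients: [3, 2, 4, 6, 2]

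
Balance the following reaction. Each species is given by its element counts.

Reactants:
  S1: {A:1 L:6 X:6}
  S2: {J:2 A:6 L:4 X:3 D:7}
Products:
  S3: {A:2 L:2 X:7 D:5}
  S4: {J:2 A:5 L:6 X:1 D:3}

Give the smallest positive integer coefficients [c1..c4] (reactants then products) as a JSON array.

J: 3·0+5·2 = 10 | 4·0+5·2 = 10
A: 3·1+5·6 = 33 | 4·2+5·5 = 33
L: 3·6+5·4 = 38 | 4·2+5·6 = 38
X: 3·6+5·3 = 33 | 4·7+5·1 = 33
D: 3·0+5·7 = 35 | 4·5+5·3 = 35
gcd(3,5,4,5) = 1

Coefficients: [3, 5, 4, 5]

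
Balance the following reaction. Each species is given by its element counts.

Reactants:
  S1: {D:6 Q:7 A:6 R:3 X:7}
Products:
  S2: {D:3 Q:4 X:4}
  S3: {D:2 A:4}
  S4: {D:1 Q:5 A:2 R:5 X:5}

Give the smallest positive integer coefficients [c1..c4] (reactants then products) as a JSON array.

D: 5·6 = 30 | 5·3+6·2+3·1 = 30
Q: 5·7 = 35 | 5·4+6·0+3·5 = 35
A: 5·6 = 30 | 5·0+6·4+3·2 = 30
R: 5·3 = 15 | 5·0+6·0+3·5 = 15
X: 5·7 = 35 | 5·4+6·0+3·5 = 35
gcd(5,5,6,3) = 1

Coefficients: [5, 5, 6, 3]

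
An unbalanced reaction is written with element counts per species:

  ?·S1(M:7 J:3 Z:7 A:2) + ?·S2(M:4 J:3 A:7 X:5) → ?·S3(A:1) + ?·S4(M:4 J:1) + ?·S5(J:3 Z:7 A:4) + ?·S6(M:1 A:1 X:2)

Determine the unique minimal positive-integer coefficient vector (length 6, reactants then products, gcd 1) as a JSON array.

M: 3·7+2·4 = 29 | 3·0+6·4+3·0+5·1 = 29
J: 3·3+2·3 = 15 | 3·0+6·1+3·3+5·0 = 15
Z: 3·7+2·0 = 21 | 3·0+6·0+3·7+5·0 = 21
A: 3·2+2·7 = 20 | 3·1+6·0+3·4+5·1 = 20
X: 3·0+2·5 = 10 | 3·0+6·0+3·0+5·2 = 10
gcd(3,2,3,6,3,5) = 1

Coefficients: [3, 2, 3, 6, 3, 5]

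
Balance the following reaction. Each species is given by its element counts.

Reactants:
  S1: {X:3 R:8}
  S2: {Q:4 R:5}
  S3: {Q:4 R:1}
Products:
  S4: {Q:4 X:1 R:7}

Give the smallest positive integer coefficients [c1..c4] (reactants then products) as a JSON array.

Coefficients: [2, 5, 1, 6]

Q: 2·0+5·4+1·4 = 24 | 6·4 = 24
X: 2·3+5·0+1·0 = 6 | 6·1 = 6
R: 2·8+5·5+1·1 = 42 | 6·7 = 42
gcd(2,5,1,6) = 1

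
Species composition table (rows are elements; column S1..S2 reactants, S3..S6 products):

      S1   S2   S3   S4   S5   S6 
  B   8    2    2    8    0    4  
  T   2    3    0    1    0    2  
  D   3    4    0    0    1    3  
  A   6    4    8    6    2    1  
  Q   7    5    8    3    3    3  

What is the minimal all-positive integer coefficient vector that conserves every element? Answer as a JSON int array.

Coefficients: [6, 1, 1, 3, 4, 6]

B: 6·8+1·2 = 50 | 1·2+3·8+4·0+6·4 = 50
T: 6·2+1·3 = 15 | 1·0+3·1+4·0+6·2 = 15
D: 6·3+1·4 = 22 | 1·0+3·0+4·1+6·3 = 22
A: 6·6+1·4 = 40 | 1·8+3·6+4·2+6·1 = 40
Q: 6·7+1·5 = 47 | 1·8+3·3+4·3+6·3 = 47
gcd(6,1,1,3,4,6) = 1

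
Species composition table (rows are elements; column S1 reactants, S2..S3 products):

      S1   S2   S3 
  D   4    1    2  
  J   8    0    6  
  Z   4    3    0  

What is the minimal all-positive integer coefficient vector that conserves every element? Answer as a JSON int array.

Coefficients: [3, 4, 4]

D: 3·4 = 12 | 4·1+4·2 = 12
J: 3·8 = 24 | 4·0+4·6 = 24
Z: 3·4 = 12 | 4·3+4·0 = 12
gcd(3,4,4) = 1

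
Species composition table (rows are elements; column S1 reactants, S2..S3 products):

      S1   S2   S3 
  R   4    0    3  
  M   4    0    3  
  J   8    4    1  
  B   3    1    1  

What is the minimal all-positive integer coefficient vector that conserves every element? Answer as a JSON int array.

Coefficients: [3, 5, 4]

R: 3·4 = 12 | 5·0+4·3 = 12
M: 3·4 = 12 | 5·0+4·3 = 12
J: 3·8 = 24 | 5·4+4·1 = 24
B: 3·3 = 9 | 5·1+4·1 = 9
gcd(3,5,4) = 1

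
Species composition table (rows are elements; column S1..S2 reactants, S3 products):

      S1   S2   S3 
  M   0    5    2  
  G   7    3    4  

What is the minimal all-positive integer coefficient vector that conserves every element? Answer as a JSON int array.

M: 2·0+2·5 = 10 | 5·2 = 10
G: 2·7+2·3 = 20 | 5·4 = 20
gcd(2,2,5) = 1

Coefficients: [2, 2, 5]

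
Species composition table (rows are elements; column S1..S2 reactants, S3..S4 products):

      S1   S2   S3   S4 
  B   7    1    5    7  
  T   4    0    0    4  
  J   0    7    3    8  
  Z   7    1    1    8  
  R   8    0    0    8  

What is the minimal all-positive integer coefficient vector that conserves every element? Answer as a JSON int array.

B: 4·7+5·1 = 33 | 1·5+4·7 = 33
T: 4·4+5·0 = 16 | 1·0+4·4 = 16
J: 4·0+5·7 = 35 | 1·3+4·8 = 35
Z: 4·7+5·1 = 33 | 1·1+4·8 = 33
R: 4·8+5·0 = 32 | 1·0+4·8 = 32
gcd(4,5,1,4) = 1

Coefficients: [4, 5, 1, 4]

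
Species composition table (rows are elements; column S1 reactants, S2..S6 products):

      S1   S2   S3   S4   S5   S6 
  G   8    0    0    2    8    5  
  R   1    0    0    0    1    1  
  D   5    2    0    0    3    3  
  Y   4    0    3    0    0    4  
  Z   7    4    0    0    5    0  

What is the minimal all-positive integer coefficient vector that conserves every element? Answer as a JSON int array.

Coefficients: [5, 5, 4, 3, 3, 2]

G: 5·8 = 40 | 5·0+4·0+3·2+3·8+2·5 = 40
R: 5·1 = 5 | 5·0+4·0+3·0+3·1+2·1 = 5
D: 5·5 = 25 | 5·2+4·0+3·0+3·3+2·3 = 25
Y: 5·4 = 20 | 5·0+4·3+3·0+3·0+2·4 = 20
Z: 5·7 = 35 | 5·4+4·0+3·0+3·5+2·0 = 35
gcd(5,5,4,3,3,2) = 1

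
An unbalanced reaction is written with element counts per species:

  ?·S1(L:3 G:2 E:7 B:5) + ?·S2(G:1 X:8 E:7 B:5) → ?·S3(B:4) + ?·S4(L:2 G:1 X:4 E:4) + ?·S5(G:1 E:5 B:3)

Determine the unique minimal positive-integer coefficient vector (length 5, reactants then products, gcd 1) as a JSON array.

Coefficients: [4, 3, 5, 6, 5]

L: 4·3+3·0 = 12 | 5·0+6·2+5·0 = 12
G: 4·2+3·1 = 11 | 5·0+6·1+5·1 = 11
X: 4·0+3·8 = 24 | 5·0+6·4+5·0 = 24
E: 4·7+3·7 = 49 | 5·0+6·4+5·5 = 49
B: 4·5+3·5 = 35 | 5·4+6·0+5·3 = 35
gcd(4,3,5,6,5) = 1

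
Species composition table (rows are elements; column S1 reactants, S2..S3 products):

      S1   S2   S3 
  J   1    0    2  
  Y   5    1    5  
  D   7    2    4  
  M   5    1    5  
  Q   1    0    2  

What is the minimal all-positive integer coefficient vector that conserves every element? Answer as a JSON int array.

J: 2·1 = 2 | 5·0+1·2 = 2
Y: 2·5 = 10 | 5·1+1·5 = 10
D: 2·7 = 14 | 5·2+1·4 = 14
M: 2·5 = 10 | 5·1+1·5 = 10
Q: 2·1 = 2 | 5·0+1·2 = 2
gcd(2,5,1) = 1

Coefficients: [2, 5, 1]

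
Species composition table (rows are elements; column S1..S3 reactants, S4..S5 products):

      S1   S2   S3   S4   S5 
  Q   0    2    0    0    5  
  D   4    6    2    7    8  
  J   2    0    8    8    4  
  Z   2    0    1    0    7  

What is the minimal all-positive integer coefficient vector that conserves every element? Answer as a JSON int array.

Coefficients: [4, 5, 6, 6, 2]

Q: 4·0+5·2+6·0 = 10 | 6·0+2·5 = 10
D: 4·4+5·6+6·2 = 58 | 6·7+2·8 = 58
J: 4·2+5·0+6·8 = 56 | 6·8+2·4 = 56
Z: 4·2+5·0+6·1 = 14 | 6·0+2·7 = 14
gcd(4,5,6,6,2) = 1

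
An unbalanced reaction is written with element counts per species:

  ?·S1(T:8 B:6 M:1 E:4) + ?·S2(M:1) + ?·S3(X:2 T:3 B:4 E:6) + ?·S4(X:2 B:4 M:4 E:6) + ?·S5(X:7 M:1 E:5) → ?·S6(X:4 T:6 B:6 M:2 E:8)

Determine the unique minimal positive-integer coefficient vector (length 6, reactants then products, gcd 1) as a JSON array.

Coefficients: [3, 1, 2, 1, 2, 5]

X: 3·0+1·0+2·2+1·2+2·7 = 20 | 5·4 = 20
T: 3·8+1·0+2·3+1·0+2·0 = 30 | 5·6 = 30
B: 3·6+1·0+2·4+1·4+2·0 = 30 | 5·6 = 30
M: 3·1+1·1+2·0+1·4+2·1 = 10 | 5·2 = 10
E: 3·4+1·0+2·6+1·6+2·5 = 40 | 5·8 = 40
gcd(3,1,2,1,2,5) = 1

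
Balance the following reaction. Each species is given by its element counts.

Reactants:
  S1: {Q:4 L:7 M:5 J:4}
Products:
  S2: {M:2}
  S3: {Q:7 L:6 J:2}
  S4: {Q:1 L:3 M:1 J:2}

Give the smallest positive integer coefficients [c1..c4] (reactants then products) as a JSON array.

Q: 3·4 = 12 | 5·0+1·7+5·1 = 12
L: 3·7 = 21 | 5·0+1·6+5·3 = 21
M: 3·5 = 15 | 5·2+1·0+5·1 = 15
J: 3·4 = 12 | 5·0+1·2+5·2 = 12
gcd(3,5,1,5) = 1

Coefficients: [3, 5, 1, 5]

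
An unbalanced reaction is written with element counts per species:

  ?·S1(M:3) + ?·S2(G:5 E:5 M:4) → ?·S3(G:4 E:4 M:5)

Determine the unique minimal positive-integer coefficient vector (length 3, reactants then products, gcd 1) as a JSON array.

Coefficients: [3, 4, 5]

G: 3·0+4·5 = 20 | 5·4 = 20
E: 3·0+4·5 = 20 | 5·4 = 20
M: 3·3+4·4 = 25 | 5·5 = 25
gcd(3,4,5) = 1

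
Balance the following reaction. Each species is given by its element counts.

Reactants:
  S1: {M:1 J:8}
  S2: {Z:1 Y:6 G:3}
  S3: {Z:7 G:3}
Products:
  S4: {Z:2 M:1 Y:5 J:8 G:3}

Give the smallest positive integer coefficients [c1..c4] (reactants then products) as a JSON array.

Coefficients: [6, 5, 1, 6]

Z: 6·0+5·1+1·7 = 12 | 6·2 = 12
M: 6·1+5·0+1·0 = 6 | 6·1 = 6
Y: 6·0+5·6+1·0 = 30 | 6·5 = 30
J: 6·8+5·0+1·0 = 48 | 6·8 = 48
G: 6·0+5·3+1·3 = 18 | 6·3 = 18
gcd(6,5,1,6) = 1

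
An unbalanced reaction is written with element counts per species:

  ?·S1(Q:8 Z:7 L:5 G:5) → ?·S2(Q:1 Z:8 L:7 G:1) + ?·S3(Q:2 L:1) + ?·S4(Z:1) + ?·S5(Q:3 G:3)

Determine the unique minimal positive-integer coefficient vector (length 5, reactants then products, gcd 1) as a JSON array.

Q: 2·8 = 16 | 1·1+3·2+6·0+3·3 = 16
Z: 2·7 = 14 | 1·8+3·0+6·1+3·0 = 14
L: 2·5 = 10 | 1·7+3·1+6·0+3·0 = 10
G: 2·5 = 10 | 1·1+3·0+6·0+3·3 = 10
gcd(2,1,3,6,3) = 1

Coefficients: [2, 1, 3, 6, 3]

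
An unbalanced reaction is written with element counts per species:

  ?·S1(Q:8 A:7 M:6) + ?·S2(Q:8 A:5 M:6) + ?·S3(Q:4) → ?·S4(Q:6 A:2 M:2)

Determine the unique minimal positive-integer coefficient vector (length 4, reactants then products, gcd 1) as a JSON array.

Coefficients: [1, 1, 5, 6]

Q: 1·8+1·8+5·4 = 36 | 6·6 = 36
A: 1·7+1·5+5·0 = 12 | 6·2 = 12
M: 1·6+1·6+5·0 = 12 | 6·2 = 12
gcd(1,1,5,6) = 1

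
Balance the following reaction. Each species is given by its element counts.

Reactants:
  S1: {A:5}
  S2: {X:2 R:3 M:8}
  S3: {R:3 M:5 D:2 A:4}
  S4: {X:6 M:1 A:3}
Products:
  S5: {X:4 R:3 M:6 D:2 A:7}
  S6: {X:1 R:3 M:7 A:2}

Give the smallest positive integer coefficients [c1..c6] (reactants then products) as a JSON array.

X: 2·0+2·2+5·0+3·6 = 22 | 5·4+2·1 = 22
R: 2·0+2·3+5·3+3·0 = 21 | 5·3+2·3 = 21
M: 2·0+2·8+5·5+3·1 = 44 | 5·6+2·7 = 44
D: 2·0+2·0+5·2+3·0 = 10 | 5·2+2·0 = 10
A: 2·5+2·0+5·4+3·3 = 39 | 5·7+2·2 = 39
gcd(2,2,5,3,5,2) = 1

Coefficients: [2, 2, 5, 3, 5, 2]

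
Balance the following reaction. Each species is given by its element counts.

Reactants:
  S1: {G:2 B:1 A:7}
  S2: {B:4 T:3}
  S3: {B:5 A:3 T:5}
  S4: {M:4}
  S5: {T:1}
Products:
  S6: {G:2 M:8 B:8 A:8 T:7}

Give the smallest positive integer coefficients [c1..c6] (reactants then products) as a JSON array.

G: 3·2+4·0+1·0+6·0+4·0 = 6 | 3·2 = 6
M: 3·0+4·0+1·0+6·4+4·0 = 24 | 3·8 = 24
B: 3·1+4·4+1·5+6·0+4·0 = 24 | 3·8 = 24
A: 3·7+4·0+1·3+6·0+4·0 = 24 | 3·8 = 24
T: 3·0+4·3+1·5+6·0+4·1 = 21 | 3·7 = 21
gcd(3,4,1,6,4,3) = 1

Coefficients: [3, 4, 1, 6, 4, 3]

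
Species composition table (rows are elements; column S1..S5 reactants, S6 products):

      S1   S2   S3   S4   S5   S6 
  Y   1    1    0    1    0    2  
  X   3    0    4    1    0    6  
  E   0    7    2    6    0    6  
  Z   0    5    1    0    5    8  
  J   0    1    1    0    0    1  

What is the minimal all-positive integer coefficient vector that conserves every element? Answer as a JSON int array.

Coefficients: [5, 2, 2, 1, 4, 4]

Y: 5·1+2·1+2·0+1·1+4·0 = 8 | 4·2 = 8
X: 5·3+2·0+2·4+1·1+4·0 = 24 | 4·6 = 24
E: 5·0+2·7+2·2+1·6+4·0 = 24 | 4·6 = 24
Z: 5·0+2·5+2·1+1·0+4·5 = 32 | 4·8 = 32
J: 5·0+2·1+2·1+1·0+4·0 = 4 | 4·1 = 4
gcd(5,2,2,1,4,4) = 1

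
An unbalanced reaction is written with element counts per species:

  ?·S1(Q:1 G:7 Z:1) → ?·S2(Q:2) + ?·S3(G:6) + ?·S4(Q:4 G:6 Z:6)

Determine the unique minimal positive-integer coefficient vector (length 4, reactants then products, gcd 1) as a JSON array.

Coefficients: [6, 1, 6, 1]

Q: 6·1 = 6 | 1·2+6·0+1·4 = 6
G: 6·7 = 42 | 1·0+6·6+1·6 = 42
Z: 6·1 = 6 | 1·0+6·0+1·6 = 6
gcd(6,1,6,1) = 1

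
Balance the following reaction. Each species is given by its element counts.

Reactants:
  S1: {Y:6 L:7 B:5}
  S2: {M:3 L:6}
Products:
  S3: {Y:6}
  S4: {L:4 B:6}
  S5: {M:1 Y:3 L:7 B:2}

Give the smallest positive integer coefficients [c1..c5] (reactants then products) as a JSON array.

Coefficients: [6, 2, 3, 3, 6]

M: 6·0+2·3 = 6 | 3·0+3·0+6·1 = 6
Y: 6·6+2·0 = 36 | 3·6+3·0+6·3 = 36
L: 6·7+2·6 = 54 | 3·0+3·4+6·7 = 54
B: 6·5+2·0 = 30 | 3·0+3·6+6·2 = 30
gcd(6,2,3,3,6) = 1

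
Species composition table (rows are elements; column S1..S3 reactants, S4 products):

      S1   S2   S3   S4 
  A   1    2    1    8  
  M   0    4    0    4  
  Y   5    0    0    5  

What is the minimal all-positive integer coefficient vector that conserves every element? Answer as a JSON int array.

A: 1·1+1·2+5·1 = 8 | 1·8 = 8
M: 1·0+1·4+5·0 = 4 | 1·4 = 4
Y: 1·5+1·0+5·0 = 5 | 1·5 = 5
gcd(1,1,5,1) = 1

Coefficients: [1, 1, 5, 1]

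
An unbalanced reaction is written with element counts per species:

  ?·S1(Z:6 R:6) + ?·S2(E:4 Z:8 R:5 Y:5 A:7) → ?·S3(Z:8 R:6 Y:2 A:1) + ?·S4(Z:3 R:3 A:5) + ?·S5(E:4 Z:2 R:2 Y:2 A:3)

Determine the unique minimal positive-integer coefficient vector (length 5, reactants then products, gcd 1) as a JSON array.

E: 5·0+4·4 = 16 | 6·0+2·0+4·4 = 16
Z: 5·6+4·8 = 62 | 6·8+2·3+4·2 = 62
R: 5·6+4·5 = 50 | 6·6+2·3+4·2 = 50
Y: 5·0+4·5 = 20 | 6·2+2·0+4·2 = 20
A: 5·0+4·7 = 28 | 6·1+2·5+4·3 = 28
gcd(5,4,6,2,4) = 1

Coefficients: [5, 4, 6, 2, 4]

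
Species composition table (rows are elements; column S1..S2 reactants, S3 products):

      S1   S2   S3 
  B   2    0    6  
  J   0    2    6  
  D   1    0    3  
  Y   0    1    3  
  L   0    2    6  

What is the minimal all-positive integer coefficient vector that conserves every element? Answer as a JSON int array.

Coefficients: [3, 3, 1]

B: 3·2+3·0 = 6 | 1·6 = 6
J: 3·0+3·2 = 6 | 1·6 = 6
D: 3·1+3·0 = 3 | 1·3 = 3
Y: 3·0+3·1 = 3 | 1·3 = 3
L: 3·0+3·2 = 6 | 1·6 = 6
gcd(3,3,1) = 1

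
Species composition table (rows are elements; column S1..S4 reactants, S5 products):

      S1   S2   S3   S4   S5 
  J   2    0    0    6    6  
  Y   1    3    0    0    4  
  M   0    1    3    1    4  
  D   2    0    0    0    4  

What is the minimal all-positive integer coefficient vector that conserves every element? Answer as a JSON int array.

J: 6·2+2·0+3·0+1·6 = 18 | 3·6 = 18
Y: 6·1+2·3+3·0+1·0 = 12 | 3·4 = 12
M: 6·0+2·1+3·3+1·1 = 12 | 3·4 = 12
D: 6·2+2·0+3·0+1·0 = 12 | 3·4 = 12
gcd(6,2,3,1,3) = 1

Coefficients: [6, 2, 3, 1, 3]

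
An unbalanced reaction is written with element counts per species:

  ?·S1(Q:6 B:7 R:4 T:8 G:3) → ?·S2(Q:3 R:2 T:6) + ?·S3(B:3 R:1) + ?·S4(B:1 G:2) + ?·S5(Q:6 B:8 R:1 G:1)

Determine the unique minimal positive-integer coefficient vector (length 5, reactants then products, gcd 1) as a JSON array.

Q: 3·6 = 18 | 4·3+3·0+4·0+1·6 = 18
B: 3·7 = 21 | 4·0+3·3+4·1+1·8 = 21
R: 3·4 = 12 | 4·2+3·1+4·0+1·1 = 12
T: 3·8 = 24 | 4·6+3·0+4·0+1·0 = 24
G: 3·3 = 9 | 4·0+3·0+4·2+1·1 = 9
gcd(3,4,3,4,1) = 1

Coefficients: [3, 4, 3, 4, 1]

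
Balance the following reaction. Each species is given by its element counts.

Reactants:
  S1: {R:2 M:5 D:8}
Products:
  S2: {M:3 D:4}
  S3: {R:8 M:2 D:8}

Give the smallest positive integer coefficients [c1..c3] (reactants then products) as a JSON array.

Coefficients: [4, 6, 1]

R: 4·2 = 8 | 6·0+1·8 = 8
M: 4·5 = 20 | 6·3+1·2 = 20
D: 4·8 = 32 | 6·4+1·8 = 32
gcd(4,6,1) = 1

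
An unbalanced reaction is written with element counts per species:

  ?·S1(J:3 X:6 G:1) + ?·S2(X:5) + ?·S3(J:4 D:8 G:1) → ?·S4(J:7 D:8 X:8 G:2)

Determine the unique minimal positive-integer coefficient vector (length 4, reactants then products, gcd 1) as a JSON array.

Coefficients: [5, 2, 5, 5]

J: 5·3+2·0+5·4 = 35 | 5·7 = 35
D: 5·0+2·0+5·8 = 40 | 5·8 = 40
X: 5·6+2·5+5·0 = 40 | 5·8 = 40
G: 5·1+2·0+5·1 = 10 | 5·2 = 10
gcd(5,2,5,5) = 1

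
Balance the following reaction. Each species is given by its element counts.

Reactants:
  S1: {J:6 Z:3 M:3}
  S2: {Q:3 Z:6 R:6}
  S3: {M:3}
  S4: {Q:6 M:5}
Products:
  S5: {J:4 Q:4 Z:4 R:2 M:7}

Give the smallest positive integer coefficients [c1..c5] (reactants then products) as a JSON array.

Coefficients: [4, 2, 5, 3, 6]

J: 4·6+2·0+5·0+3·0 = 24 | 6·4 = 24
Q: 4·0+2·3+5·0+3·6 = 24 | 6·4 = 24
Z: 4·3+2·6+5·0+3·0 = 24 | 6·4 = 24
R: 4·0+2·6+5·0+3·0 = 12 | 6·2 = 12
M: 4·3+2·0+5·3+3·5 = 42 | 6·7 = 42
gcd(4,2,5,3,6) = 1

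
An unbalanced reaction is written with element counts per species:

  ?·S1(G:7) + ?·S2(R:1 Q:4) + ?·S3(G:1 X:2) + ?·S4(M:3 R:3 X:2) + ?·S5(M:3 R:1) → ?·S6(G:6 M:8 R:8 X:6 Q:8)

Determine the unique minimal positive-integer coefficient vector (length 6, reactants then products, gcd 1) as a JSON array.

G: 2·7+6·0+4·1+5·0+3·0 = 18 | 3·6 = 18
M: 2·0+6·0+4·0+5·3+3·3 = 24 | 3·8 = 24
R: 2·0+6·1+4·0+5·3+3·1 = 24 | 3·8 = 24
X: 2·0+6·0+4·2+5·2+3·0 = 18 | 3·6 = 18
Q: 2·0+6·4+4·0+5·0+3·0 = 24 | 3·8 = 24
gcd(2,6,4,5,3,3) = 1

Coefficients: [2, 6, 4, 5, 3, 3]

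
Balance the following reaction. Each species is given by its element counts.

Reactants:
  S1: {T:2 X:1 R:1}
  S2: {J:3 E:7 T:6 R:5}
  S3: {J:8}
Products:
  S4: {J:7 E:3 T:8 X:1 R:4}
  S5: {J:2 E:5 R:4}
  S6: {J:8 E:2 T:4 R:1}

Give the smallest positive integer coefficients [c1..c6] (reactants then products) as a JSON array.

Coefficients: [1, 5, 6, 1, 4, 6]

J: 1·0+5·3+6·8 = 63 | 1·7+4·2+6·8 = 63
E: 1·0+5·7+6·0 = 35 | 1·3+4·5+6·2 = 35
T: 1·2+5·6+6·0 = 32 | 1·8+4·0+6·4 = 32
X: 1·1+5·0+6·0 = 1 | 1·1+4·0+6·0 = 1
R: 1·1+5·5+6·0 = 26 | 1·4+4·4+6·1 = 26
gcd(1,5,6,1,4,6) = 1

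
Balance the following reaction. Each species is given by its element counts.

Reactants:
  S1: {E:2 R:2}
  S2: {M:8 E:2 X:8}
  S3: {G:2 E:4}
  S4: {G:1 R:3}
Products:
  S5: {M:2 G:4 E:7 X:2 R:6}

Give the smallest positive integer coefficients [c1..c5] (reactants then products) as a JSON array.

Coefficients: [3, 1, 5, 6, 4]

M: 3·0+1·8+5·0+6·0 = 8 | 4·2 = 8
G: 3·0+1·0+5·2+6·1 = 16 | 4·4 = 16
E: 3·2+1·2+5·4+6·0 = 28 | 4·7 = 28
X: 3·0+1·8+5·0+6·0 = 8 | 4·2 = 8
R: 3·2+1·0+5·0+6·3 = 24 | 4·6 = 24
gcd(3,1,5,6,4) = 1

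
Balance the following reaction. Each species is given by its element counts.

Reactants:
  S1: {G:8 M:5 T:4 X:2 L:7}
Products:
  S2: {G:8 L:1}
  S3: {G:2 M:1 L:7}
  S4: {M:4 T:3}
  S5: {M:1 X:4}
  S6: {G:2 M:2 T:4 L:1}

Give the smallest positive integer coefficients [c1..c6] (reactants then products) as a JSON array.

Coefficients: [6, 4, 5, 4, 3, 3]

G: 6·8 = 48 | 4·8+5·2+4·0+3·0+3·2 = 48
M: 6·5 = 30 | 4·0+5·1+4·4+3·1+3·2 = 30
T: 6·4 = 24 | 4·0+5·0+4·3+3·0+3·4 = 24
X: 6·2 = 12 | 4·0+5·0+4·0+3·4+3·0 = 12
L: 6·7 = 42 | 4·1+5·7+4·0+3·0+3·1 = 42
gcd(6,4,5,4,3,3) = 1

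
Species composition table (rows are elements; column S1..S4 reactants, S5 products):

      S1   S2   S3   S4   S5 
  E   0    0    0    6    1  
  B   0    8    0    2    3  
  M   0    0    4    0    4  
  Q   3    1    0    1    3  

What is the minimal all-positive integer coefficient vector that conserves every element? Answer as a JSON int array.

Coefficients: [5, 2, 6, 1, 6]

E: 5·0+2·0+6·0+1·6 = 6 | 6·1 = 6
B: 5·0+2·8+6·0+1·2 = 18 | 6·3 = 18
M: 5·0+2·0+6·4+1·0 = 24 | 6·4 = 24
Q: 5·3+2·1+6·0+1·1 = 18 | 6·3 = 18
gcd(5,2,6,1,6) = 1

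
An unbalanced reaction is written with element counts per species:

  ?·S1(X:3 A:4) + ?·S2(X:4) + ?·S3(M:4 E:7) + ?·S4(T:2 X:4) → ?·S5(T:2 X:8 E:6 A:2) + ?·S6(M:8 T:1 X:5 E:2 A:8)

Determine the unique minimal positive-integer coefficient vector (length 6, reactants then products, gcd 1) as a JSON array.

M: 6·0+1·0+4·4+5·0 = 16 | 4·0+2·8 = 16
T: 6·0+1·0+4·0+5·2 = 10 | 4·2+2·1 = 10
X: 6·3+1·4+4·0+5·4 = 42 | 4·8+2·5 = 42
E: 6·0+1·0+4·7+5·0 = 28 | 4·6+2·2 = 28
A: 6·4+1·0+4·0+5·0 = 24 | 4·2+2·8 = 24
gcd(6,1,4,5,4,2) = 1

Coefficients: [6, 1, 4, 5, 4, 2]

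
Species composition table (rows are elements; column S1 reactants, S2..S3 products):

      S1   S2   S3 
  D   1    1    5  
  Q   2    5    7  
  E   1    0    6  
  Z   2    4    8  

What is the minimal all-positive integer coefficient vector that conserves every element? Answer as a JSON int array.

Coefficients: [6, 1, 1]

D: 6·1 = 6 | 1·1+1·5 = 6
Q: 6·2 = 12 | 1·5+1·7 = 12
E: 6·1 = 6 | 1·0+1·6 = 6
Z: 6·2 = 12 | 1·4+1·8 = 12
gcd(6,1,1) = 1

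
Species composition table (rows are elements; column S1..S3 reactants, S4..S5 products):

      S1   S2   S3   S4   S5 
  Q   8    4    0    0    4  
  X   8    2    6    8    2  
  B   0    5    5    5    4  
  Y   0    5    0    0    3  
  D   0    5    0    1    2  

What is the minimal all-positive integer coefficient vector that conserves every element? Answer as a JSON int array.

Q: 1·8+3·4+6·0 = 20 | 5·0+5·4 = 20
X: 1·8+3·2+6·6 = 50 | 5·8+5·2 = 50
B: 1·0+3·5+6·5 = 45 | 5·5+5·4 = 45
Y: 1·0+3·5+6·0 = 15 | 5·0+5·3 = 15
D: 1·0+3·5+6·0 = 15 | 5·1+5·2 = 15
gcd(1,3,6,5,5) = 1

Coefficients: [1, 3, 6, 5, 5]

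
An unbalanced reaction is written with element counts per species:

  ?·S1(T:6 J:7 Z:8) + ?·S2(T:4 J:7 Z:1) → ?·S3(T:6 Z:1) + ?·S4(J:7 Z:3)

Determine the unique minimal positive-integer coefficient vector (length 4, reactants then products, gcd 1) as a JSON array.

Coefficients: [2, 3, 4, 5]

T: 2·6+3·4 = 24 | 4·6+5·0 = 24
J: 2·7+3·7 = 35 | 4·0+5·7 = 35
Z: 2·8+3·1 = 19 | 4·1+5·3 = 19
gcd(2,3,4,5) = 1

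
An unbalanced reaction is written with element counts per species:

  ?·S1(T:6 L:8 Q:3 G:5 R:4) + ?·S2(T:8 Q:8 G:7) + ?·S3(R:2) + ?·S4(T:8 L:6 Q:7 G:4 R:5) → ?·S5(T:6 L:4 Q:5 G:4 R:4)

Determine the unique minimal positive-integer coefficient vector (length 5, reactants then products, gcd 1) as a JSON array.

T: 1·6+1·8+3·0+2·8 = 30 | 5·6 = 30
L: 1·8+1·0+3·0+2·6 = 20 | 5·4 = 20
Q: 1·3+1·8+3·0+2·7 = 25 | 5·5 = 25
G: 1·5+1·7+3·0+2·4 = 20 | 5·4 = 20
R: 1·4+1·0+3·2+2·5 = 20 | 5·4 = 20
gcd(1,1,3,2,5) = 1

Coefficients: [1, 1, 3, 2, 5]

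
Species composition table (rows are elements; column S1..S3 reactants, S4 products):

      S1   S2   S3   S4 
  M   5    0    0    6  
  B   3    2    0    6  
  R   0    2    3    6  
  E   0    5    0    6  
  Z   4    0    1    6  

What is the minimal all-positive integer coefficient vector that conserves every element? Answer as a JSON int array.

M: 6·5+6·0+6·0 = 30 | 5·6 = 30
B: 6·3+6·2+6·0 = 30 | 5·6 = 30
R: 6·0+6·2+6·3 = 30 | 5·6 = 30
E: 6·0+6·5+6·0 = 30 | 5·6 = 30
Z: 6·4+6·0+6·1 = 30 | 5·6 = 30
gcd(6,6,6,5) = 1

Coefficients: [6, 6, 6, 5]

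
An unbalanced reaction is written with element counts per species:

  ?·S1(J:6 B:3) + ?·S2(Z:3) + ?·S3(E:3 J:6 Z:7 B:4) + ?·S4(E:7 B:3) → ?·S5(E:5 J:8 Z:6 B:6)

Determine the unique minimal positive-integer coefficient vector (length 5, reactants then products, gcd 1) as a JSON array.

E: 5·0+5·0+3·3+3·7 = 30 | 6·5 = 30
J: 5·6+5·0+3·6+3·0 = 48 | 6·8 = 48
Z: 5·0+5·3+3·7+3·0 = 36 | 6·6 = 36
B: 5·3+5·0+3·4+3·3 = 36 | 6·6 = 36
gcd(5,5,3,3,6) = 1

Coefficients: [5, 5, 3, 3, 6]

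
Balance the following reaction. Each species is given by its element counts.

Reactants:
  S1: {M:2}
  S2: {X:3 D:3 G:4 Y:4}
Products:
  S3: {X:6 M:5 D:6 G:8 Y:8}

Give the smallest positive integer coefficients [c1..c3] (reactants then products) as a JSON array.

Coefficients: [5, 4, 2]

X: 5·0+4·3 = 12 | 2·6 = 12
M: 5·2+4·0 = 10 | 2·5 = 10
D: 5·0+4·3 = 12 | 2·6 = 12
G: 5·0+4·4 = 16 | 2·8 = 16
Y: 5·0+4·4 = 16 | 2·8 = 16
gcd(5,4,2) = 1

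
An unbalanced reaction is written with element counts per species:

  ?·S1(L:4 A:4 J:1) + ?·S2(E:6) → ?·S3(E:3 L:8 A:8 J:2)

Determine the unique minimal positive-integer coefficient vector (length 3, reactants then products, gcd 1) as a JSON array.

Coefficients: [4, 1, 2]

E: 4·0+1·6 = 6 | 2·3 = 6
L: 4·4+1·0 = 16 | 2·8 = 16
A: 4·4+1·0 = 16 | 2·8 = 16
J: 4·1+1·0 = 4 | 2·2 = 4
gcd(4,1,2) = 1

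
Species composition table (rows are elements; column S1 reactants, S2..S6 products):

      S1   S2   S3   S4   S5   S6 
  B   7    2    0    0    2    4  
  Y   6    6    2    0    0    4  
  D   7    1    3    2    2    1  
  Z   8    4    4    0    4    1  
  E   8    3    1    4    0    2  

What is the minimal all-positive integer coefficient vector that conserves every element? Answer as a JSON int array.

B: 4·7 = 28 | 1·2+1·0+5·0+5·2+4·4 = 28
Y: 4·6 = 24 | 1·6+1·2+5·0+5·0+4·4 = 24
D: 4·7 = 28 | 1·1+1·3+5·2+5·2+4·1 = 28
Z: 4·8 = 32 | 1·4+1·4+5·0+5·4+4·1 = 32
E: 4·8 = 32 | 1·3+1·1+5·4+5·0+4·2 = 32
gcd(4,1,1,5,5,4) = 1

Coefficients: [4, 1, 1, 5, 5, 4]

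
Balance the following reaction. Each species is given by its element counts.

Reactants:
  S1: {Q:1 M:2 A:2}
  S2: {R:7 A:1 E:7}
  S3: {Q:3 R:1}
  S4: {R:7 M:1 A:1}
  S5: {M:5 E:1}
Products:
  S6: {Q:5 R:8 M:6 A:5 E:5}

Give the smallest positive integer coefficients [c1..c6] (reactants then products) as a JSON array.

Q: 6·1+2·0+3·3+1·0+1·0 = 15 | 3·5 = 15
R: 6·0+2·7+3·1+1·7+1·0 = 24 | 3·8 = 24
M: 6·2+2·0+3·0+1·1+1·5 = 18 | 3·6 = 18
A: 6·2+2·1+3·0+1·1+1·0 = 15 | 3·5 = 15
E: 6·0+2·7+3·0+1·0+1·1 = 15 | 3·5 = 15
gcd(6,2,3,1,1,3) = 1

Coefficients: [6, 2, 3, 1, 1, 3]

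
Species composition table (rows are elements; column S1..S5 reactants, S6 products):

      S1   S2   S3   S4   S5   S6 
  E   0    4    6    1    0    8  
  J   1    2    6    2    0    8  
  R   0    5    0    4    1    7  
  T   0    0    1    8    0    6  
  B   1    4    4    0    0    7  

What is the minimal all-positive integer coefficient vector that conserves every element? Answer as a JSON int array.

E: 6·0+5·4+4·6+4·1+1·0 = 48 | 6·8 = 48
J: 6·1+5·2+4·6+4·2+1·0 = 48 | 6·8 = 48
R: 6·0+5·5+4·0+4·4+1·1 = 42 | 6·7 = 42
T: 6·0+5·0+4·1+4·8+1·0 = 36 | 6·6 = 36
B: 6·1+5·4+4·4+4·0+1·0 = 42 | 6·7 = 42
gcd(6,5,4,4,1,6) = 1

Coefficients: [6, 5, 4, 4, 1, 6]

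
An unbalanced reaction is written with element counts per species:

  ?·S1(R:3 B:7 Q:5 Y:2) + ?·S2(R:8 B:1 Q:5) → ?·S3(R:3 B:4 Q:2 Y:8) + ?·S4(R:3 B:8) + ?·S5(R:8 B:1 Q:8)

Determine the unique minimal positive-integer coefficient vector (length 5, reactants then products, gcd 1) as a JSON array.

Coefficients: [4, 6, 1, 3, 6]

R: 4·3+6·8 = 60 | 1·3+3·3+6·8 = 60
B: 4·7+6·1 = 34 | 1·4+3·8+6·1 = 34
Q: 4·5+6·5 = 50 | 1·2+3·0+6·8 = 50
Y: 4·2+6·0 = 8 | 1·8+3·0+6·0 = 8
gcd(4,6,1,3,6) = 1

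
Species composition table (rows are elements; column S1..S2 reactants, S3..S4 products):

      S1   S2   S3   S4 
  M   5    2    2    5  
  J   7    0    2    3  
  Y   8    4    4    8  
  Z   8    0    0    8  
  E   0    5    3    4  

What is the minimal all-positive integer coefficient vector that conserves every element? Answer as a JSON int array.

M: 1·5+2·2 = 9 | 2·2+1·5 = 9
J: 1·7+2·0 = 7 | 2·2+1·3 = 7
Y: 1·8+2·4 = 16 | 2·4+1·8 = 16
Z: 1·8+2·0 = 8 | 2·0+1·8 = 8
E: 1·0+2·5 = 10 | 2·3+1·4 = 10
gcd(1,2,2,1) = 1

Coefficients: [1, 2, 2, 1]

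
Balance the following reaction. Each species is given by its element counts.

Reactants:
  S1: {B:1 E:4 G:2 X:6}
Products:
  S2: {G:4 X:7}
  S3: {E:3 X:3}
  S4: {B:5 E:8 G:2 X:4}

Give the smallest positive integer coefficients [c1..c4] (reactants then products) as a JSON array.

B: 5·1 = 5 | 2·0+4·0+1·5 = 5
E: 5·4 = 20 | 2·0+4·3+1·8 = 20
G: 5·2 = 10 | 2·4+4·0+1·2 = 10
X: 5·6 = 30 | 2·7+4·3+1·4 = 30
gcd(5,2,4,1) = 1

Coefficients: [5, 2, 4, 1]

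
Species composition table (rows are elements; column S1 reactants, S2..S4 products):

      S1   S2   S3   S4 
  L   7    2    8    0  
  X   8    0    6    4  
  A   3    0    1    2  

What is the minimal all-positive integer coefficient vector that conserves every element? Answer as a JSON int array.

L: 4·7 = 28 | 6·2+2·8+5·0 = 28
X: 4·8 = 32 | 6·0+2·6+5·4 = 32
A: 4·3 = 12 | 6·0+2·1+5·2 = 12
gcd(4,6,2,5) = 1

Coefficients: [4, 6, 2, 5]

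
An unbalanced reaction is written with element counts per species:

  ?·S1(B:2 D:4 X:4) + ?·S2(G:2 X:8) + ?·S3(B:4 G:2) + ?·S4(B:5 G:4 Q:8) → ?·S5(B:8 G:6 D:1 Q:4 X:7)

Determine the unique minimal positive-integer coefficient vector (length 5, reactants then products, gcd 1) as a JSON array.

B: 1·2+3·0+5·4+2·5 = 32 | 4·8 = 32
G: 1·0+3·2+5·2+2·4 = 24 | 4·6 = 24
D: 1·4+3·0+5·0+2·0 = 4 | 4·1 = 4
Q: 1·0+3·0+5·0+2·8 = 16 | 4·4 = 16
X: 1·4+3·8+5·0+2·0 = 28 | 4·7 = 28
gcd(1,3,5,2,4) = 1

Coefficients: [1, 3, 5, 2, 4]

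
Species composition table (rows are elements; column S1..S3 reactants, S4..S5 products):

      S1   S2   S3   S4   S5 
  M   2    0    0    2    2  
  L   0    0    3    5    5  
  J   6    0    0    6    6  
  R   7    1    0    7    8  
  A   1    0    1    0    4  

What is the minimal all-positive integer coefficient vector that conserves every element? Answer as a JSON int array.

Coefficients: [3, 2, 5, 1, 2]

M: 3·2+2·0+5·0 = 6 | 1·2+2·2 = 6
L: 3·0+2·0+5·3 = 15 | 1·5+2·5 = 15
J: 3·6+2·0+5·0 = 18 | 1·6+2·6 = 18
R: 3·7+2·1+5·0 = 23 | 1·7+2·8 = 23
A: 3·1+2·0+5·1 = 8 | 1·0+2·4 = 8
gcd(3,2,5,1,2) = 1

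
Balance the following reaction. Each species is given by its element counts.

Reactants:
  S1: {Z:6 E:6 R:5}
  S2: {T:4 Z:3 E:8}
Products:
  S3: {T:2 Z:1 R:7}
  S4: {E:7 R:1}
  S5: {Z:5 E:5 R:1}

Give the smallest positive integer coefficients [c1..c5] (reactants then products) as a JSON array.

T: 4·0+1·4 = 4 | 2·2+1·0+5·0 = 4
Z: 4·6+1·3 = 27 | 2·1+1·0+5·5 = 27
E: 4·6+1·8 = 32 | 2·0+1·7+5·5 = 32
R: 4·5+1·0 = 20 | 2·7+1·1+5·1 = 20
gcd(4,1,2,1,5) = 1

Coefficients: [4, 1, 2, 1, 5]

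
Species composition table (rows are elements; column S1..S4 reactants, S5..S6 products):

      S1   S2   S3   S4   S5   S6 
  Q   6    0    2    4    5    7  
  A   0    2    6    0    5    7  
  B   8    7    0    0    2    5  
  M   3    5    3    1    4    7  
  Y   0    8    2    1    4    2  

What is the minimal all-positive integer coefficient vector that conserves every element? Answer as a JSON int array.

Q: 1·6+1·0+5·2+4·4 = 32 | 5·5+1·7 = 32
A: 1·0+1·2+5·6+4·0 = 32 | 5·5+1·7 = 32
B: 1·8+1·7+5·0+4·0 = 15 | 5·2+1·5 = 15
M: 1·3+1·5+5·3+4·1 = 27 | 5·4+1·7 = 27
Y: 1·0+1·8+5·2+4·1 = 22 | 5·4+1·2 = 22
gcd(1,1,5,4,5,1) = 1

Coefficients: [1, 1, 5, 4, 5, 1]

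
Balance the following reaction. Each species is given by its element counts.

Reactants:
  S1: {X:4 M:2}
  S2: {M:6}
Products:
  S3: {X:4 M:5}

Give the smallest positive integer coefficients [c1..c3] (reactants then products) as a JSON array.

Coefficients: [2, 1, 2]

X: 2·4+1·0 = 8 | 2·4 = 8
M: 2·2+1·6 = 10 | 2·5 = 10
gcd(2,1,2) = 1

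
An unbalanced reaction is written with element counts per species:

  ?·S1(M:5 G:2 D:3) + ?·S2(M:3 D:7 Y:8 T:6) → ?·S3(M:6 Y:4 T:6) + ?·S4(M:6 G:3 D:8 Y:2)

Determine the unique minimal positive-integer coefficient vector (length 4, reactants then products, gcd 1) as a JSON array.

M: 3·5+1·3 = 18 | 1·6+2·6 = 18
G: 3·2+1·0 = 6 | 1·0+2·3 = 6
D: 3·3+1·7 = 16 | 1·0+2·8 = 16
Y: 3·0+1·8 = 8 | 1·4+2·2 = 8
T: 3·0+1·6 = 6 | 1·6+2·0 = 6
gcd(3,1,1,2) = 1

Coefficients: [3, 1, 1, 2]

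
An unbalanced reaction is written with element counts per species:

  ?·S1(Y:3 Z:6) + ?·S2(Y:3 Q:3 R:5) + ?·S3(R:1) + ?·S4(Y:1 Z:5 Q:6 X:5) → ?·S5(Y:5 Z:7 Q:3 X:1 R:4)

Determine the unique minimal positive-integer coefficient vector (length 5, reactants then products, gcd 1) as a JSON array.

Y: 5·3+3·3+5·0+1·1 = 25 | 5·5 = 25
Z: 5·6+3·0+5·0+1·5 = 35 | 5·7 = 35
Q: 5·0+3·3+5·0+1·6 = 15 | 5·3 = 15
X: 5·0+3·0+5·0+1·5 = 5 | 5·1 = 5
R: 5·0+3·5+5·1+1·0 = 20 | 5·4 = 20
gcd(5,3,5,1,5) = 1

Coefficients: [5, 3, 5, 1, 5]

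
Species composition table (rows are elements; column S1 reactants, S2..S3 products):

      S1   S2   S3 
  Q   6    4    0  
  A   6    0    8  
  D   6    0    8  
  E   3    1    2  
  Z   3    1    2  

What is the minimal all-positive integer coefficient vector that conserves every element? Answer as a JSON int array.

Q: 4·6 = 24 | 6·4+3·0 = 24
A: 4·6 = 24 | 6·0+3·8 = 24
D: 4·6 = 24 | 6·0+3·8 = 24
E: 4·3 = 12 | 6·1+3·2 = 12
Z: 4·3 = 12 | 6·1+3·2 = 12
gcd(4,6,3) = 1

Coefficients: [4, 6, 3]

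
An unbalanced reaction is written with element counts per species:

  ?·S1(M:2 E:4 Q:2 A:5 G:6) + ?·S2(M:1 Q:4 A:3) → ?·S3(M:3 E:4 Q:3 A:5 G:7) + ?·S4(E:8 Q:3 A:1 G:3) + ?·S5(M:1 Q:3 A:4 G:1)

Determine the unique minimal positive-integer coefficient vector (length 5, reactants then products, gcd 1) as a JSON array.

Coefficients: [5, 5, 3, 1, 6]

M: 5·2+5·1 = 15 | 3·3+1·0+6·1 = 15
E: 5·4+5·0 = 20 | 3·4+1·8+6·0 = 20
Q: 5·2+5·4 = 30 | 3·3+1·3+6·3 = 30
A: 5·5+5·3 = 40 | 3·5+1·1+6·4 = 40
G: 5·6+5·0 = 30 | 3·7+1·3+6·1 = 30
gcd(5,5,3,1,6) = 1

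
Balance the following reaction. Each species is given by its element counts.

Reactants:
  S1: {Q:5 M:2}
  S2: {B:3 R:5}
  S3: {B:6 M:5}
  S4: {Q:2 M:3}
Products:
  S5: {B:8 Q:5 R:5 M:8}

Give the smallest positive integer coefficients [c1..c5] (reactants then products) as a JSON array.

B: 4·0+6·3+5·6+5·0 = 48 | 6·8 = 48
Q: 4·5+6·0+5·0+5·2 = 30 | 6·5 = 30
R: 4·0+6·5+5·0+5·0 = 30 | 6·5 = 30
M: 4·2+6·0+5·5+5·3 = 48 | 6·8 = 48
gcd(4,6,5,5,6) = 1

Coefficients: [4, 6, 5, 5, 6]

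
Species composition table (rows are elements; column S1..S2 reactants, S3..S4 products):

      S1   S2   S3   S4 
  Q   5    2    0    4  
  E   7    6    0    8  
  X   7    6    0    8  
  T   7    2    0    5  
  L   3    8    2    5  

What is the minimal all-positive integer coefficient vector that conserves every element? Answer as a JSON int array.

Coefficients: [2, 3, 5, 4]

Q: 2·5+3·2 = 16 | 5·0+4·4 = 16
E: 2·7+3·6 = 32 | 5·0+4·8 = 32
X: 2·7+3·6 = 32 | 5·0+4·8 = 32
T: 2·7+3·2 = 20 | 5·0+4·5 = 20
L: 2·3+3·8 = 30 | 5·2+4·5 = 30
gcd(2,3,5,4) = 1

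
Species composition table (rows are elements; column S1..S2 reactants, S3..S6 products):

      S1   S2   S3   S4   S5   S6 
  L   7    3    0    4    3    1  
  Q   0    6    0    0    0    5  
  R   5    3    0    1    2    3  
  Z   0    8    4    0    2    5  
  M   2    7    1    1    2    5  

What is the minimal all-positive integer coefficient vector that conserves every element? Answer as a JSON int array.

L: 2·7+5·3 = 29 | 2·0+5·4+1·3+6·1 = 29
Q: 2·0+5·6 = 30 | 2·0+5·0+1·0+6·5 = 30
R: 2·5+5·3 = 25 | 2·0+5·1+1·2+6·3 = 25
Z: 2·0+5·8 = 40 | 2·4+5·0+1·2+6·5 = 40
M: 2·2+5·7 = 39 | 2·1+5·1+1·2+6·5 = 39
gcd(2,5,2,5,1,6) = 1

Coefficients: [2, 5, 2, 5, 1, 6]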